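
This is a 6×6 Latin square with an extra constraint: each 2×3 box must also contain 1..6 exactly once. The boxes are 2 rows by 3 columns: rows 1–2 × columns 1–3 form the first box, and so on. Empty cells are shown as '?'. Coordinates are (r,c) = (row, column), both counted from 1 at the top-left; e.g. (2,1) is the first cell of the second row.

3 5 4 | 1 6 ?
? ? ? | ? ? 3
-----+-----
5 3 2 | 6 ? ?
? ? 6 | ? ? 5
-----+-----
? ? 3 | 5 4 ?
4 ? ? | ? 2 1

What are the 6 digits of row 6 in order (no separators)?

(1,6) = 2 (sole candidate).
(2,3) = 1 (sole candidate).
(2,4) = 4 (sole candidate).
(2,5) = 5 (sole candidate).
(3,5) = 1 (sole candidate).
(3,6) = 4 (sole candidate).
(4,1) = 1 (sole candidate).
(4,2) = 4 (sole candidate).
(4,5) = 3 (sole candidate).
(5,6) = 6 (sole candidate).
(6,2) = 6: row 6 has {1,2,4}; col 2 has {3,4,5}; box has {3,4} → only 6 remains.
(6,3) = 5: row 6 has {1,2,4,6}; col 3 has {1,2,3,4,6}; box has {3,4,6} → only 5 remains.
(6,4) = 3: row 6 has {1,2,4,5,6}; col 4 has {1,4,5,6}; box has {1,2,4,5,6} → only 3 remains.

465321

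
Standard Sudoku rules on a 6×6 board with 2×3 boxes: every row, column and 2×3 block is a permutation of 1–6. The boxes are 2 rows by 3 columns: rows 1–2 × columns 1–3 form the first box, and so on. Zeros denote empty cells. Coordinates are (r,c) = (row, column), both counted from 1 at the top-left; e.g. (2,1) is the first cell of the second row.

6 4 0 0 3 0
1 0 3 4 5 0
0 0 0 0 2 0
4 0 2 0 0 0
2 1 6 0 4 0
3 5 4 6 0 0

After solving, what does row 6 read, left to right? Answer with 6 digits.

(1,3) = 5 (sole candidate).
(2,2) = 2 (sole candidate).
(2,6) = 6 (sole candidate).
(3,1) = 5 (sole candidate).
(3,3) = 1 (sole candidate).
(3,4) = 3 (sole candidate).
(3,6) = 4 (sole candidate).
(5,4) = 5 (sole candidate).
(5,6) = 3 (sole candidate).
(6,5) = 1: row 6 has {3,4,5,6}; col 5 has {2,3,4,5}; box has {3,4,5,6} → only 1 remains.
(6,6) = 2: row 6 has {1,3,4,5,6}; col 6 has {3,4,6}; box has {1,3,4,5,6} → only 2 remains.

354612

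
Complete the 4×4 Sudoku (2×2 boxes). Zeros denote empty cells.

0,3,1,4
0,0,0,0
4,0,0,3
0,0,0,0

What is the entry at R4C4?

R1C1 = 2: row 1 has {1,3,4}; col 1 has {4}; box has {3} → only 2 remains.
R2C1 = 1: row 2 has {}; col 1 has {2,4}; box has {2,3} → only 1 remains.
R2C2 = 4: row 2 has {1}; col 2 has {3}; box has {1,2,3} → only 4 remains.
R2C4 = 2: row 2 has {1,4}; col 4 has {3,4}; box has {1,4} → only 2 remains.
R3C3 = 2: row 3 has {3,4}; col 3 has {1}; box has {3} → only 2 remains.
R4C1 = 3: row 4 has {}; col 1 has {1,2,4}; box has {4} → only 3 remains.
R4C3 = 4: row 4 has {3}; col 3 has {1,2}; box has {2,3} → only 4 remains.
R4C4 = 1: row 4 has {3,4}; col 4 has {2,3,4}; box has {2,3,4} → only 1 remains.

1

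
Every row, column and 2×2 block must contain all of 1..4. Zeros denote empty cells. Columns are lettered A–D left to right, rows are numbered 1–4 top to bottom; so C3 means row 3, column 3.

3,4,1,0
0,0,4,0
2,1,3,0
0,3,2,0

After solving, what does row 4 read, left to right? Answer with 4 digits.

D1 = 2: row 1 has {1,3,4}; col 4 has {}; box has {1,4} → only 2 remains.
A2 = 1: row 2 has {4}; col 1 has {2,3}; box has {3,4} → only 1 remains.
B2 = 2: row 2 has {1,4}; col 2 has {1,3,4}; box has {1,3,4} → only 2 remains.
D2 = 3: row 2 has {1,2,4}; col 4 has {2}; box has {1,2,4} → only 3 remains.
D3 = 4: row 3 has {1,2,3}; col 4 has {2,3}; box has {2,3} → only 4 remains.
A4 = 4: row 4 has {2,3}; col 1 has {1,2,3}; box has {1,2,3} → only 4 remains.
D4 = 1: row 4 has {2,3,4}; col 4 has {2,3,4}; box has {2,3,4} → only 1 remains.

4321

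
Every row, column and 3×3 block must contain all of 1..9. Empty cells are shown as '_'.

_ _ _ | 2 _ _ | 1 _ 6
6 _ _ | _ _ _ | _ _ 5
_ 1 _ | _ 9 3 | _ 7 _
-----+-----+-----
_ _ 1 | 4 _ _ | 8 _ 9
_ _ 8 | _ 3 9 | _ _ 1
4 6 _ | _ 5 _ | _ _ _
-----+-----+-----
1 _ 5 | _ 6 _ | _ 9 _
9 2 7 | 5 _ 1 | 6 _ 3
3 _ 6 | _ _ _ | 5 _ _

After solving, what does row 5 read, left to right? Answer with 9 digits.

258739461

r3c1 = 5: in row 3, 5 can only go here (every other open cell in that row sees a 5).
r3c4 = 6: in row 3, 6 can only go here (every other open cell in that row sees a 6).
r5c4 = 7: row 5 has {1,3,8,9}; col 4 has {2,4,5,6}; box has {3,4,5,9} → only 7 remains.
r4c5 = 2: row 4 has {1,4,8,9}; col 5 has {3,5,6,9}; box has {3,4,5,7,9} → only 2 remains.
r4c6 = 6: row 4 has {1,2,4,8,9}; col 6 has {1,3,9}; box has {2,3,4,5,7,9} → only 6 remains.
r5c1 = 2: row 5 has {1,3,7,8,9}; col 1 has {1,3,4,5,6,9}; box has {1,4,6,8} → only 2 remains.
r5c2 = 5: row 5 has {1,2,3,7,8,9}; col 2 has {1,2,6}; box has {1,2,4,6,8} → only 5 remains.
r5c7 = 4: row 5 has {1,2,3,5,7,8,9}; col 7 has {1,5,6,8}; box has {1,8,9} → only 4 remains.
r5c8 = 6: row 5 has {1,2,3,4,5,7,8,9}; col 8 has {7,9}; box has {1,4,8,9} → only 6 remains.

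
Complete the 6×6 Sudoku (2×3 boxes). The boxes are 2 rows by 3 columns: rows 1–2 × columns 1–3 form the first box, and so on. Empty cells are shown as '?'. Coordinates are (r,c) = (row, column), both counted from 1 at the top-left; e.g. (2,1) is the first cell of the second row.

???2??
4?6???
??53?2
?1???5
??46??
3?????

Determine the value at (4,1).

(3,1) = 6 (sole candidate).
(3,2) = 4 (sole candidate).
(3,5) = 1 (sole candidate).
(4,1) = 2: row 4 has {1,5}; col 1 has {3,4,6}; box has {1,4,5,6} → only 2 remains.

2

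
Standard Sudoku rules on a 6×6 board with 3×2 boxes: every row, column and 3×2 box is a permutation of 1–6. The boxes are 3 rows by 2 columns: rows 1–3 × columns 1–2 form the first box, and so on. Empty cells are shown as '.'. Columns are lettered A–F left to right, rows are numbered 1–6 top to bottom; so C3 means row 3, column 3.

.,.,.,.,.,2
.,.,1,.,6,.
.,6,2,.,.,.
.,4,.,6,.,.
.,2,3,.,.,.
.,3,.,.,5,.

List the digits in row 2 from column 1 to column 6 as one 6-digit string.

B2 = 5: row 2 has {1,6}; col 2 has {2,3,4,6}; box has {6} → only 5 remains.
C4 = 5 (sole candidate).
C6 = 4 (sole candidate).
B1 = 1 (sole candidate).
C1 = 6 (sole candidate).
A4 = 1 (sole candidate).
F4 = 3 (sole candidate).
D5 = 1 (sole candidate).
E5 = 4 (sole candidate).
F5 = 6 (sole candidate).
A6 = 6 (sole candidate).
D6 = 2 (sole candidate).
F6 = 1 (sole candidate).
E1 = 3 (sole candidate).
F2 = 4: row 2 has {1,5,6}; col 6 has {1,2,3,6}; box has {2,3,6} → only 4 remains.
E3 = 1 (sole candidate).
F3 = 5 (sole candidate).
E4 = 2 (sole candidate).
A5 = 5 (sole candidate).
A1 = 4 (sole candidate).
D1 = 5 (sole candidate).
D2 = 3: row 2 has {1,4,5,6}; col 4 has {1,2,5,6}; box has {1,2,5,6} → only 3 remains.
A3 = 3 (sole candidate).
D3 = 4 (sole candidate).
A2 = 2: row 2 has {1,3,4,5,6}; col 1 has {1,3,4,5,6}; box has {1,3,4,5,6} → only 2 remains.

251364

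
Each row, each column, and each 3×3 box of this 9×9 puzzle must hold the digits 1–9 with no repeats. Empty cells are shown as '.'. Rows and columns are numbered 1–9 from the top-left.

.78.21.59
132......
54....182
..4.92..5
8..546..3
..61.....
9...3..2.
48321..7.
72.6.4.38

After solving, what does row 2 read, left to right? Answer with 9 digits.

132985647

R1C1 = 6 (sole candidate).
R3C3 = 9 (sole candidate).
R4C1 = 3 (sole candidate).
R4C2 = 1 (sole candidate).
R4C8 = 6 (sole candidate).
R5C2 = 9 (sole candidate).
R5C3 = 7 (sole candidate).
R5C7 = 2 (sole candidate).
R5C8 = 1 (sole candidate).
R6C1 = 2 (sole candidate).
R6C2 = 5 (sole candidate).
R7C2 = 6 (sole candidate).
R8C9 = 6 (sole candidate).
R9C5 = 5 (sole candidate).
R9C7 = 9 (sole candidate).
R2C8 = 4: row 2 has {1,2,3}; col 8 has {1,2,3,5,6,7,8}; box has {1,2,5,8,9} → only 4 remains.
R2C9 = 7: row 2 has {1,2,3,4}; col 9 has {2,3,5,6,8,9}; box has {1,2,4,5,8,9} → only 7 remains.
R6C8 = 9 (sole candidate).
R6C9 = 4 (sole candidate).
R7C9 = 1 (sole candidate).
R8C6 = 9 (sole candidate).
R8C7 = 5 (sole candidate).
R9C3 = 1 (sole candidate).
R1C7 = 3 (sole candidate).
R2C7 = 6: row 2 has {1,2,3,4,7}; col 7 has {1,2,3,5,9}; box has {1,2,3,4,5,7,8,9} → only 6 remains.
R7C3 = 5 (sole candidate).
R7C7 = 4 (sole candidate).
R1C4 = 4 (sole candidate).
R2C5 = 8: row 2 has {1,2,3,4,6,7}; col 5 has {1,2,3,4,5,9}; box has {1,2,4} → only 8 remains.
R2C6 = 5: row 2 has {1,2,3,4,6,7,8}; col 6 has {1,2,4,6,9}; box has {1,2,4,8} → only 5 remains.
R6C5 = 7 (sole candidate).
R6C7 = 8 (sole candidate).
R2C4 = 9: row 2 has {1,2,3,4,5,6,7,8}; col 4 has {1,2,4,5,6}; box has {1,2,4,5,8} → only 9 remains.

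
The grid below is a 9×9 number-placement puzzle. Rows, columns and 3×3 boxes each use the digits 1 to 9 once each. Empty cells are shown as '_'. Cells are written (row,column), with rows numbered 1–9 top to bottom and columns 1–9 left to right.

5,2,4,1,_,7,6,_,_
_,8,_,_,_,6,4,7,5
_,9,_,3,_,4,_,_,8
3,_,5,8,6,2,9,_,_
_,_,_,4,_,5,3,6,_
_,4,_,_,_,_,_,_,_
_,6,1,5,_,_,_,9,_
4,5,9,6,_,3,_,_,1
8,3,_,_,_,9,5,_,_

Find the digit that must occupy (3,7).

(1,8) = 3 (sole candidate).
(1,9) = 9 (sole candidate).
(2,1) = 1 (sole candidate).
(2,3) = 3 (sole candidate).
(6,6) = 1 (sole candidate).
(7,6) = 8 (sole candidate).
(1,5) = 8 (sole candidate).
(3,5) = 5 (hidden single in row 3).
(5,2) = 1 (hidden single in row 5).
(5,3) = 8 (hidden single in row 5).
(4,2) = 7 (sole candidate).
(4,9) = 4 (sole candidate).
(4,8) = 1 (sole candidate).
(3,8) = 2 (sole candidate).
(8,8) = 8 (sole candidate).
(9,8) = 4 (sole candidate).
(3,7) = 1: row 3 has {2,3,4,5,8,9}; col 7 has {3,4,5,6,9}; box has {2,3,4,5,6,7,8,9} → only 1 remains.

1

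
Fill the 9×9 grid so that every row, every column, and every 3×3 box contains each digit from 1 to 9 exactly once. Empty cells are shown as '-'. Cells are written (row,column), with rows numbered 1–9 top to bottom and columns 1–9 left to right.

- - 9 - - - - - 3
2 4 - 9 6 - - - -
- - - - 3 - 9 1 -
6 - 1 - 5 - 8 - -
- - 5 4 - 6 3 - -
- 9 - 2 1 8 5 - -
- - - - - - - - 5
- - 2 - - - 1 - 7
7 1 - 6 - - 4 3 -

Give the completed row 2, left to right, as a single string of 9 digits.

(2,7) = 7: row 2 has {2,4,6,9}; col 7 has {1,3,4,5,8,9}; box has {1,3,9} → only 7 remains.
(2,9) = 8: row 2 has {2,4,6,7,9}; col 9 has {3,5,7}; box has {1,3,7,9} → only 8 remains.
(5,1) = 8: row 5 has {3,4,5,6}; col 1 has {2,6,7}; box has {1,5,6,9} → only 8 remains.
(9,3) = 8: row 9 has {1,3,4,6,7}; col 3 has {1,2,5,9}; box has {1,2,7} → only 8 remains.
(2,3) = 3: row 2 has {2,4,6,7,8,9}; col 3 has {1,2,5,8,9}; box has {2,4,9} → only 3 remains.
(2,8) = 5: row 2 has {2,3,4,6,7,8,9}; col 8 has {1,3}; box has {1,3,7,8,9} → only 5 remains.
(3,1) = 5: row 3 has {1,3,9}; col 1 has {2,6,7,8}; box has {2,3,4,9} → only 5 remains.
(1,1) = 1: row 1 has {3,9}; col 1 has {2,5,6,7,8}; box has {2,3,4,5,9} → only 1 remains.
(2,6) = 1: row 2 has {2,3,4,5,6,7,8,9}; col 6 has {6,8}; box has {3,6,9} → only 1 remains.

243961758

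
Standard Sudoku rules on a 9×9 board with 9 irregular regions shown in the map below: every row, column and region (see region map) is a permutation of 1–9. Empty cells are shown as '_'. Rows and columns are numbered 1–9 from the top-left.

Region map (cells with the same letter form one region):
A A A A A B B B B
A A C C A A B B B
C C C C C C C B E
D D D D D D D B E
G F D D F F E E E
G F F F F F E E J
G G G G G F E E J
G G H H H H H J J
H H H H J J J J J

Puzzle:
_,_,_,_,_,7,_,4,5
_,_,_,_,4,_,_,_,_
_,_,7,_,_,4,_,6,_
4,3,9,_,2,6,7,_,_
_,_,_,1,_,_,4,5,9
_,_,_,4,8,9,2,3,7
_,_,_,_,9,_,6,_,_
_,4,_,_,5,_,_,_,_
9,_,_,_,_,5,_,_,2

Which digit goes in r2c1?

r5c3 = 8: row 5 has {1,4,5,9}; col 3 has {7,9}; region has {1,2,3,4,6,7,9} → only 8 remains.
r4c4 = 5: row 4 has {2,3,4,6,7,9}; col 4 has {1,4}; region has {1,2,3,4,6,7,8,9} → only 5 remains.
r7c9 = 4: in row 7, 4 can only go here (every other open cell in that row sees a 4).
r8c8 = 9: in row 8, 9 can only go here (every other open cell in that row sees a 9).
r9c3 = 4: in row 9, 4 can only go here (every other open cell in that row sees a 4).
r5c5 = 7: in column 5, 7 can only go here (every other open cell in that column sees a 7).
r3c7 = 5: in column 7, 5 can only go here (every other open cell in that column sees a 5).
r2c8 = 2: in column 8, 2 can only go here (every other open cell in that column sees a 2).
r7c8 = 7: in column 8, 7 can only go here (every other open cell in that column sees a 7).
r8c9 = 6: in column 9, 6 can only go here (every other open cell in that column sees a 6).
r1c5 = 6: in column 5, 6 can only go here (every other open cell in that column sees a 6).
r2c9 = 3: in column 9, 3 can only go here (every other open cell in that column sees a 3).
r8c1 = 7: in region G, 7 can only go here (every other open cell in that region sees a 7).
r2c2 = 7: in row 2, 7 can only go here (every other open cell in that row sees a 7).
r2c1 = 5: in row 2, 5 can only go here (every other open cell in that row sees a 5).

5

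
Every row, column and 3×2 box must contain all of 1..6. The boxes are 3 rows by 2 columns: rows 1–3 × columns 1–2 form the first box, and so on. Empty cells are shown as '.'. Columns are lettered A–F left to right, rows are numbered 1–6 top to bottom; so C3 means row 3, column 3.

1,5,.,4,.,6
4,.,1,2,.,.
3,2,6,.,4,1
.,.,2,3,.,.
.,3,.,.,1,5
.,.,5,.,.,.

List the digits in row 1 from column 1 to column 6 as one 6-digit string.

C1 = 3: row 1 has {1,4,5,6}; col 3 has {1,2,5,6}; box has {1,2,4,6} → only 3 remains.
E1 = 2: row 1 has {1,3,4,5,6}; col 5 has {1,4}; box has {1,4,6} → only 2 remains.

153426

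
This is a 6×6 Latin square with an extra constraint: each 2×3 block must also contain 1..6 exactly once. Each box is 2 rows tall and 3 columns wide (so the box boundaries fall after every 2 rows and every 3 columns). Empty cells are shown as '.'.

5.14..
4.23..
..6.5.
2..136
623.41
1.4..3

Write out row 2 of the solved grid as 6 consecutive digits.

462315

row 1, column 6 = 2: row 1 has {1,4,5}; col 6 has {1,3,6}; box has {3,4} → only 2 remains.
row 2, column 2 = 6: row 2 has {2,3,4}; col 2 has {2}; box has {1,2,4,5} → only 6 remains.
row 2, column 5 = 1: row 2 has {2,3,4,6}; col 5 has {3,4,5}; box has {2,3,4} → only 1 remains.
row 2, column 6 = 5: row 2 has {1,2,3,4,6}; col 6 has {1,2,3,6}; box has {1,2,3,4} → only 5 remains.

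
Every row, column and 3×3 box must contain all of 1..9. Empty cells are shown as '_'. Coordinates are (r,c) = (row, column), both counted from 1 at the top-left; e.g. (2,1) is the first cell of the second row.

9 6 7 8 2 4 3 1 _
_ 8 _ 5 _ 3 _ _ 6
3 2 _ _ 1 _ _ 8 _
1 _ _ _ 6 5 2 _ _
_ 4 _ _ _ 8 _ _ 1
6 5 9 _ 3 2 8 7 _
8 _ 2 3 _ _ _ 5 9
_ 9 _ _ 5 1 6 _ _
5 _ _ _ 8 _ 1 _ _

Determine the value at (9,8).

(1,9) = 5 (sole candidate).
(2,1) = 4 (sole candidate).
(2,3) = 1 (sole candidate).
(3,3) = 5 (sole candidate).
(5,3) = 3 (sole candidate).
(6,9) = 4 (sole candidate).
(8,1) = 7 (sole candidate).
(8,3) = 4 (sole candidate).
(8,4) = 2 (sole candidate).
(8,8) = 3 (sole candidate).
(8,9) = 8 (sole candidate).
(9,2) = 3 (sole candidate).
(9,3) = 6 (sole candidate).
(3,9) = 7 (sole candidate).
(4,2) = 7 (sole candidate).
(4,3) = 8 (sole candidate).
(4,8) = 9 (sole candidate).
(4,9) = 3 (sole candidate).
(5,1) = 2 (sole candidate).
(5,7) = 5 (sole candidate).
(5,8) = 6 (sole candidate).
(6,4) = 1 (sole candidate).
(7,2) = 1 (sole candidate).
(9,9) = 2 (sole candidate).
(2,7) = 9 (sole candidate).
(2,8) = 2 (sole candidate).
(3,7) = 4 (sole candidate).
(4,4) = 4 (sole candidate).
(7,7) = 7 (sole candidate).
(9,8) = 4: row 9 has {1,2,3,5,6,8}; col 8 has {1,2,3,5,6,7,8,9}; box has {1,2,3,5,6,7,8,9} → only 4 remains.

4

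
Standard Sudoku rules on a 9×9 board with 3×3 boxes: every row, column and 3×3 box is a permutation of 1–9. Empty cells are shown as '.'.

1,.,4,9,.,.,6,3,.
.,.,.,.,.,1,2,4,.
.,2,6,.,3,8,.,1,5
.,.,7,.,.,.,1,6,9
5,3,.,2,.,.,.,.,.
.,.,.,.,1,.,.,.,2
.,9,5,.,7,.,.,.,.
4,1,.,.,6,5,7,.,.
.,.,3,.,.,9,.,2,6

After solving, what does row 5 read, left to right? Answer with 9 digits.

r2c5 = 5: row 2 has {1,2,4}; col 5 has {1,3,6,7}; box has {1,3,8,9} → only 5 remains.
r3c7 = 9: row 3 has {1,2,3,5,6,8}; col 7 has {1,2,6,7}; box has {1,2,3,4,5,6} → only 9 remains.
r7c8 = 8: row 7 has {5,7,9}; col 8 has {1,2,3,4,6}; box has {2,6,7} → only 8 remains.
r8c8 = 9: row 8 has {1,4,5,6,7}; col 8 has {1,2,3,4,6,8}; box has {2,6,7,8} → only 9 remains.
r8c9 = 3: row 8 has {1,4,5,6,7,9}; col 9 has {2,5,6,9}; box has {2,6,7,8,9} → only 3 remains.
r1c5 = 2: row 1 has {1,3,4,6,9}; col 5 has {1,3,5,6,7}; box has {1,3,5,8,9} → only 2 remains.
r1c6 = 7: row 1 has {1,2,3,4,6,9}; col 6 has {1,5,8,9}; box has {1,2,3,5,8,9} → only 7 remains.
r1c9 = 8: row 1 has {1,2,3,4,6,7,9}; col 9 has {2,3,5,6,9}; box has {1,2,3,4,5,6,9} → only 8 remains.
r2c4 = 6: row 2 has {1,2,4,5}; col 4 has {2,9}; box has {1,2,3,5,7,8,9} → only 6 remains.
r2c9 = 7: row 2 has {1,2,4,5,6}; col 9 has {2,3,5,6,8,9}; box has {1,2,3,4,5,6,8,9} → only 7 remains.
r3c1 = 7: row 3 has {1,2,3,5,6,8,9}; col 1 has {1,4,5}; box has {1,2,4,6} → only 7 remains.
r3c4 = 4: row 3 has {1,2,3,5,6,7,8,9}; col 4 has {2,6,9}; box has {1,2,3,5,6,7,8,9} → only 4 remains.
r5c8 = 7: row 5 has {2,3,5}; col 8 has {1,2,3,4,6,8,9}; box has {1,2,6,9} → only 7 remains.
r5c9 = 4: row 5 has {2,3,5,7}; col 9 has {2,3,5,6,7,8,9}; box has {1,2,6,7,9} → only 4 remains.
r6c8 = 5: row 6 has {1,2}; col 8 has {1,2,3,4,6,7,8,9}; box has {1,2,4,6,7,9} → only 5 remains.
r7c7 = 4: row 7 has {5,7,8,9}; col 7 has {1,2,6,7,9}; box has {2,3,6,7,8,9} → only 4 remains.
r7c9 = 1: row 7 has {4,5,7,8,9}; col 9 has {2,3,4,5,6,7,8,9}; box has {2,3,4,6,7,8,9} → only 1 remains.
r8c4 = 8: row 8 has {1,3,4,5,6,7,9}; col 4 has {2,4,6,9}; box has {5,6,7,9} → only 8 remains.
r9c1 = 8: row 9 has {2,3,6,9}; col 1 has {1,4,5,7}; box has {1,3,4,5,9} → only 8 remains.
r9c2 = 7: row 9 has {2,3,6,8,9}; col 2 has {1,2,3,9}; box has {1,3,4,5,8,9} → only 7 remains.
r9c4 = 1: row 9 has {2,3,6,7,8,9}; col 4 has {2,4,6,8,9}; box has {5,6,7,8,9} → only 1 remains.
r9c5 = 4: row 9 has {1,2,3,6,7,8,9}; col 5 has {1,2,3,5,6,7}; box has {1,5,6,7,8,9} → only 4 remains.
r9c7 = 5: row 9 has {1,2,3,4,6,7,8,9}; col 7 has {1,2,4,6,7,9}; box has {1,2,3,4,6,7,8,9} → only 5 remains.
r1c2 = 5: row 1 has {1,2,3,4,6,7,8,9}; col 2 has {1,2,3,7,9}; box has {1,2,4,6,7} → only 5 remains.
r2c2 = 8: row 2 has {1,2,4,5,6,7}; col 2 has {1,2,3,5,7,9}; box has {1,2,4,5,6,7} → only 8 remains.
r2c3 = 9: row 2 has {1,2,4,5,6,7,8}; col 3 has {3,4,5,6,7}; box has {1,2,4,5,6,7,8} → only 9 remains.
r4c1 = 2: row 4 has {1,6,7,9}; col 1 has {1,4,5,7,8}; box has {3,5,7} → only 2 remains.
r4c2 = 4: row 4 has {1,2,6,7,9}; col 2 has {1,2,3,5,7,8,9}; box has {2,3,5,7} → only 4 remains.
r4c5 = 8: row 4 has {1,2,4,6,7,9}; col 5 has {1,2,3,4,5,6,7}; box has {1,2} → only 8 remains.
r4c6 = 3: row 4 has {1,2,4,6,7,8,9}; col 6 has {1,5,7,8,9}; box has {1,2,8} → only 3 remains.
r5c5 = 9: row 5 has {2,3,4,5,7}; col 5 has {1,2,3,4,5,6,7,8}; box has {1,2,3,8} → only 9 remains.
r5c6 = 6: row 5 has {2,3,4,5,7,9}; col 6 has {1,3,5,7,8,9}; box has {1,2,3,8,9} → only 6 remains.
r5c7 = 8: row 5 has {2,3,4,5,6,7,9}; col 7 has {1,2,4,5,6,7,9}; box has {1,2,4,5,6,7,9} → only 8 remains.
r6c2 = 6: row 6 has {1,2,5}; col 2 has {1,2,3,4,5,7,8,9}; box has {2,3,4,5,7} → only 6 remains.
r6c3 = 8: row 6 has {1,2,5,6}; col 3 has {3,4,5,6,7,9}; box has {2,3,4,5,6,7} → only 8 remains.
r6c4 = 7: row 6 has {1,2,5,6,8}; col 4 has {1,2,4,6,8,9}; box has {1,2,3,6,8,9} → only 7 remains.
r6c6 = 4: row 6 has {1,2,5,6,7,8}; col 6 has {1,3,5,6,7,8,9}; box has {1,2,3,6,7,8,9} → only 4 remains.
r6c7 = 3: row 6 has {1,2,4,5,6,7,8}; col 7 has {1,2,4,5,6,7,8,9}; box has {1,2,4,5,6,7,8,9} → only 3 remains.
r7c1 = 6: row 7 has {1,4,5,7,8,9}; col 1 has {1,2,4,5,7,8}; box has {1,3,4,5,7,8,9} → only 6 remains.
r7c4 = 3: row 7 has {1,4,5,6,7,8,9}; col 4 has {1,2,4,6,7,8,9}; box has {1,4,5,6,7,8,9} → only 3 remains.
r7c6 = 2: row 7 has {1,3,4,5,6,7,8,9}; col 6 has {1,3,4,5,6,7,8,9}; box has {1,3,4,5,6,7,8,9} → only 2 remains.
r8c3 = 2: row 8 has {1,3,4,5,6,7,8,9}; col 3 has {3,4,5,6,7,8,9}; box has {1,3,4,5,6,7,8,9} → only 2 remains.
r2c1 = 3: row 2 has {1,2,4,5,6,7,8,9}; col 1 has {1,2,4,5,6,7,8}; box has {1,2,4,5,6,7,8,9} → only 3 remains.
r4c4 = 5: row 4 has {1,2,3,4,6,7,8,9}; col 4 has {1,2,3,4,6,7,8,9}; box has {1,2,3,4,6,7,8,9} → only 5 remains.
r5c3 = 1: row 5 has {2,3,4,5,6,7,8,9}; col 3 has {2,3,4,5,6,7,8,9}; box has {2,3,4,5,6,7,8} → only 1 remains.

531296874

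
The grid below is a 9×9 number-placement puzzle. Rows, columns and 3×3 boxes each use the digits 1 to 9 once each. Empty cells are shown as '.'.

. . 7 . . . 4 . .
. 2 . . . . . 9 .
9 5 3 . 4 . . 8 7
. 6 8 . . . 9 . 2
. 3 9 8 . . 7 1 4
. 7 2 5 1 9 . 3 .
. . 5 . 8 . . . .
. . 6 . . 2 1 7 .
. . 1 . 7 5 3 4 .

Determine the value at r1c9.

3

r2c3 = 4: row 2 has {2,9}; col 3 has {1,2,3,5,6,7,8,9}; box has {2,3,5,7,9} → only 4 remains.
r4c5 = 3: row 4 has {2,6,8,9}; col 5 has {1,4,7,8}; box has {1,5,8,9} → only 3 remains.
r4c8 = 5: row 4 has {2,3,6,8,9}; col 8 has {1,3,4,7,8,9}; box has {1,2,3,4,7,9} → only 5 remains.
r5c1 = 5: row 5 has {1,3,4,7,8,9}; col 1 has {9}; box has {2,3,6,7,8,9} → only 5 remains.
r5c6 = 6: row 5 has {1,3,4,5,7,8,9}; col 6 has {2,5,9}; box has {1,3,5,8,9} → only 6 remains.
r6c1 = 4: row 6 has {1,2,3,5,7,9}; col 1 has {5,9}; box has {2,3,5,6,7,8,9} → only 4 remains.
r8c5 = 9: row 8 has {1,2,6,7}; col 5 has {1,3,4,7,8}; box has {2,5,7,8} → only 9 remains.
r9c4 = 6: row 9 has {1,3,4,5,7}; col 4 has {5,8}; box has {2,5,7,8,9} → only 6 remains.
r3c6 = 1: row 3 has {3,4,5,7,8,9}; col 6 has {2,5,6,9}; box has {4} → only 1 remains.
r4c1 = 1: row 4 has {2,3,5,6,8,9}; col 1 has {4,5,9}; box has {2,3,4,5,6,7,8,9} → only 1 remains.
r5c5 = 2: row 5 has {1,3,4,5,6,7,8,9}; col 5 has {1,3,4,7,8,9}; box has {1,3,5,6,8,9} → only 2 remains.
r3c4 = 2: row 3 has {1,3,4,5,7,8,9}; col 4 has {5,6,8}; box has {1,4} → only 2 remains.
r3c7 = 6: row 3 has {1,2,3,4,5,7,8,9}; col 7 has {1,3,4,7,9}; box has {4,7,8,9} → only 6 remains.
r6c7 = 8: row 6 has {1,2,3,4,5,7,9}; col 7 has {1,3,4,6,7,9}; box has {1,2,3,4,5,7,9} → only 8 remains.
r6c9 = 6: row 6 has {1,2,3,4,5,7,8,9}; col 9 has {2,4,7}; box has {1,2,3,4,5,7,8,9} → only 6 remains.
r7c7 = 2: row 7 has {5,8}; col 7 has {1,3,4,6,7,8,9}; box has {1,3,4,7} → only 2 remains.
r7c8 = 6: row 7 has {2,5,8}; col 8 has {1,3,4,5,7,8,9}; box has {1,2,3,4,7} → only 6 remains.
r7c9 = 9: row 7 has {2,5,6,8}; col 9 has {2,4,6,7}; box has {1,2,3,4,6,7} → only 9 remains.
r9c9 = 8: row 9 has {1,3,4,5,6,7}; col 9 has {2,4,6,7,9}; box has {1,2,3,4,6,7,9} → only 8 remains.
r1c8 = 2: row 1 has {4,7}; col 8 has {1,3,4,5,6,7,8,9}; box has {4,6,7,8,9} → only 2 remains.
r2c7 = 5: row 2 has {2,4,9}; col 7 has {1,2,3,4,6,7,8,9}; box has {2,4,6,7,8,9} → only 5 remains.
r7c2 = 4: row 7 has {2,5,6,8,9}; col 2 has {2,3,5,6,7}; box has {1,5,6} → only 4 remains.
r7c6 = 3: row 7 has {2,4,5,6,8,9}; col 6 has {1,2,5,6,9}; box has {2,5,6,7,8,9} → only 3 remains.
r8c2 = 8: row 8 has {1,2,6,7,9}; col 2 has {2,3,4,5,6,7}; box has {1,4,5,6} → only 8 remains.
r8c4 = 4: row 8 has {1,2,6,7,8,9}; col 4 has {2,5,6,8}; box has {2,3,5,6,7,8,9} → only 4 remains.
r8c9 = 5: row 8 has {1,2,4,6,7,8,9}; col 9 has {2,4,6,7,8,9}; box has {1,2,3,4,6,7,8,9} → only 5 remains.
r9c1 = 2: row 9 has {1,3,4,5,6,7,8}; col 1 has {1,4,5,9}; box has {1,4,5,6,8} → only 2 remains.
r9c2 = 9: row 9 has {1,2,3,4,5,6,7,8}; col 2 has {2,3,4,5,6,7,8}; box has {1,2,4,5,6,8} → only 9 remains.
r1c2 = 1: row 1 has {2,4,7}; col 2 has {2,3,4,5,6,7,8,9}; box has {2,3,4,5,7,9} → only 1 remains.
r1c6 = 8: row 1 has {1,2,4,7}; col 6 has {1,2,3,5,6,9}; box has {1,2,4} → only 8 remains.
r1c9 = 3: row 1 has {1,2,4,7,8}; col 9 has {2,4,5,6,7,8,9}; box has {2,4,5,6,7,8,9} → only 3 remains.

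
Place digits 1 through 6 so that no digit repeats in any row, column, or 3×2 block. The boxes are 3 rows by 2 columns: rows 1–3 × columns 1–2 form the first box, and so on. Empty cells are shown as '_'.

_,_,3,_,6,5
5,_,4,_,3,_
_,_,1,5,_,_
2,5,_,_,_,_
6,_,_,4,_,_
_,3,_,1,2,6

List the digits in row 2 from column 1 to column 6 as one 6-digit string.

524631

r1c4 = 2 (sole candidate).
r2c4 = 6: row 2 has {3,4,5}; col 4 has {1,2,4,5}; box has {1,2,3,4,5} → only 6 remains.
r3c5 = 4 (sole candidate).
r3c6 = 2 (sole candidate).
r4c3 = 6 (sole candidate).
r4c4 = 3 (sole candidate).
r4c5 = 1 (sole candidate).
r4c6 = 4 (sole candidate).
r5c2 = 1 (sole candidate).
r5c5 = 5 (sole candidate).
r5c6 = 3 (sole candidate).
r6c1 = 4 (sole candidate).
r6c3 = 5 (sole candidate).
r1c1 = 1 (sole candidate).
r1c2 = 4 (sole candidate).
r2c2 = 2: row 2 has {3,4,5,6}; col 2 has {1,3,4,5}; box has {1,4,5} → only 2 remains.
r2c6 = 1: row 2 has {2,3,4,5,6}; col 6 has {2,3,4,5,6}; box has {2,3,4,5,6} → only 1 remains.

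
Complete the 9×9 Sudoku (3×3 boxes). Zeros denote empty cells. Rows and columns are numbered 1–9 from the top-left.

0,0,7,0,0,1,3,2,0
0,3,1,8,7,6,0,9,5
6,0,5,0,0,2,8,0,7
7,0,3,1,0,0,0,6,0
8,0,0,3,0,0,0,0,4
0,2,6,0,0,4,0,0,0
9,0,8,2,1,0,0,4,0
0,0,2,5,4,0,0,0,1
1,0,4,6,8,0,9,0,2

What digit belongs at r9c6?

r1c1 = 4 (sole candidate).
r1c4 = 9 (sole candidate).
r1c5 = 5 (sole candidate).
r1c9 = 6 (sole candidate).
r2c1 = 2 (sole candidate).
r2c7 = 4 (sole candidate).
r3c2 = 9 (sole candidate).
r3c4 = 4 (sole candidate).
r3c5 = 3 (sole candidate).
r3c8 = 1 (sole candidate).
r5c3 = 9 (sole candidate).
r6c1 = 5 (sole candidate).
r6c4 = 7 (sole candidate).
r6c5 = 9 (sole candidate).
r6c7 = 1 (sole candidate).
r7c9 = 3 (sole candidate).
r8c1 = 3 (sole candidate).
r1c2 = 8 (sole candidate).
r4c2 = 4 (sole candidate).
r4c5 = 2 (sole candidate).
r4c7 = 5 (sole candidate).
r5c2 = 1 (sole candidate).
r5c5 = 6 (sole candidate).
r5c6 = 5 (sole candidate).
r5c8 = 7 (sole candidate).
r6c9 = 8 (sole candidate).
r7c6 = 7 (sole candidate).
r7c7 = 6 (sole candidate).
r8c6 = 9 (sole candidate).
r8c7 = 7 (sole candidate).
r8c8 = 8 (sole candidate).
r9c6 = 3: row 9 has {1,2,4,6,8,9}; col 6 has {1,2,4,5,6,7,9}; box has {1,2,4,5,6,7,8,9} → only 3 remains.

3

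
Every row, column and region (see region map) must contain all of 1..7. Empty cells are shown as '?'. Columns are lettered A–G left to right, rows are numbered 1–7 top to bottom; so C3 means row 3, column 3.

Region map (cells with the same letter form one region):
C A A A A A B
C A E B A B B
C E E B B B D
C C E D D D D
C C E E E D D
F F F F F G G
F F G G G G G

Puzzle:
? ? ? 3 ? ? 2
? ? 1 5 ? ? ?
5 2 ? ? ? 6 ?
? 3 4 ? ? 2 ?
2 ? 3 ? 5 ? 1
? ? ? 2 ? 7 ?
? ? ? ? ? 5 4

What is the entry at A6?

3

C3 = 7: row 3 has {2,5,6}; col 3 has {1,3,4}; region has {1,2,3,4,5} → only 7 remains.
G3 = 3: row 3 has {2,5,6,7}; col 7 has {1,2,4}; region has {1,2} → only 3 remains.
D5 = 6: row 5 has {1,2,3,5}; col 4 has {2,3,5}; region has {1,2,3,4,5,7} → only 6 remains.
F5 = 4: row 5 has {1,2,3,5,6}; col 6 has {2,5,6,7}; region has {1,2,3} → only 4 remains.
G6 = 6: row 6 has {2,7}; col 7 has {1,2,3,4}; region has {4,5,7} → only 6 remains.
C7 = 2: row 7 has {4,5}; col 3 has {1,3,4,7}; region has {4,5,6,7} → only 2 remains.
D7 = 1: row 7 has {2,4,5}; col 4 has {2,3,5,6}; region has {2,4,5,6,7} → only 1 remains.
E7 = 3: row 7 has {1,2,4,5}; col 5 has {5}; region has {1,2,4,5,6,7} → only 3 remains.
F1 = 1: row 1 has {2,3}; col 6 has {2,4,5,6,7}; region has {3} → only 1 remains.
F2 = 3: row 2 has {1,5}; col 6 has {1,2,4,5,6,7}; region has {2,5,6} → only 3 remains.
G2 = 7: row 2 has {1,3,5}; col 7 has {1,2,3,4,6}; region has {2,3,5,6} → only 7 remains.
D3 = 4: row 3 has {2,3,5,6,7}; col 4 has {1,2,3,5,6}; region has {2,3,5,6,7} → only 4 remains.
E3 = 1: row 3 has {2,3,4,5,6,7}; col 5 has {3,5}; region has {2,3,4,5,6,7} → only 1 remains.
D4 = 7: row 4 has {2,3,4}; col 4 has {1,2,3,4,5,6}; region has {1,2,3,4} → only 7 remains.
E4 = 6: row 4 has {2,3,4,7}; col 5 has {1,3,5}; region has {1,2,3,4,7} → only 6 remains.
G4 = 5: row 4 has {2,3,4,6,7}; col 7 has {1,2,3,4,6,7}; region has {1,2,3,4,6,7} → only 5 remains.
B5 = 7: row 5 has {1,2,3,4,5,6}; col 2 has {2,3}; region has {2,3,5} → only 7 remains.
C6 = 5: row 6 has {2,6,7}; col 3 has {1,2,3,4,7}; region has {2} → only 5 remains.
E6 = 4: row 6 has {2,5,6,7}; col 5 has {1,3,5,6}; region has {2,5} → only 4 remains.
B7 = 6: row 7 has {1,2,3,4,5}; col 2 has {2,3,7}; region has {2,4,5} → only 6 remains.
C1 = 6: row 1 has {1,2,3}; col 3 has {1,2,3,4,5,7}; region has {1,3} → only 6 remains.
E1 = 7: row 1 has {1,2,3,6}; col 5 has {1,3,4,5,6}; region has {1,3,6} → only 7 remains.
B2 = 4: row 2 has {1,3,5,7}; col 2 has {2,3,6,7}; region has {1,3,6,7} → only 4 remains.
E2 = 2: row 2 has {1,3,4,5,7}; col 5 has {1,3,4,5,6,7}; region has {1,3,4,6,7} → only 2 remains.
A4 = 1: row 4 has {2,3,4,5,6,7}; col 1 has {2,5}; region has {2,3,5,7} → only 1 remains.
A6 = 3: row 6 has {2,4,5,6,7}; col 1 has {1,2,5}; region has {2,4,5,6} → only 3 remains.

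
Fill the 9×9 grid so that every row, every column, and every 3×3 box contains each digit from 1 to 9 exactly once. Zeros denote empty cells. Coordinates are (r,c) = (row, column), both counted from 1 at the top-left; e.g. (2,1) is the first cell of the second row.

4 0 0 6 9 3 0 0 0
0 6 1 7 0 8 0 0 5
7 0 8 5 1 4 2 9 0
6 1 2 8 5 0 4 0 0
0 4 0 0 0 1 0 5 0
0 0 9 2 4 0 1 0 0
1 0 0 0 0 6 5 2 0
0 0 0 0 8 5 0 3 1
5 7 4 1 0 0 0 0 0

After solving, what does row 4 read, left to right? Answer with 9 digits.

(1,3) = 5 (sole candidate).
(2,5) = 2 (sole candidate).
(2,7) = 3 (sole candidate).
(2,8) = 4 (sole candidate).
(3,2) = 3 (sole candidate).
(3,9) = 6 (sole candidate).
(4,8) = 7: row 4 has {1,2,4,5,6,8}; col 8 has {2,3,4,5,9}; box has {1,4,5} → only 7 remains.
(6,6) = 7 (sole candidate).
(7,3) = 3 (sole candidate).
(7,5) = 7 (sole candidate).
(8,3) = 6 (sole candidate).
(9,5) = 3 (sole candidate).
(1,2) = 2 (sole candidate).
(2,1) = 9 (sole candidate).
(4,6) = 9: row 4 has {1,2,4,5,6,7,8}; col 6 has {1,3,4,5,6,7,8}; box has {1,2,4,5,7,8} → only 9 remains.
(4,9) = 3: row 4 has {1,2,4,5,6,7,8,9}; col 9 has {1,5,6}; box has {1,4,5,7} → only 3 remains.

612859473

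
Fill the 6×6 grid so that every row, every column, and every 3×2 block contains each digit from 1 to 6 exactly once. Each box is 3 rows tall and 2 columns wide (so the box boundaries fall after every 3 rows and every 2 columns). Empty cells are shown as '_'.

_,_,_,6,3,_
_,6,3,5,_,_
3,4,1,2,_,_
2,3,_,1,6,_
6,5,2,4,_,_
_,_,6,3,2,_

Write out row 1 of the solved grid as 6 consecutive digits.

R1C3 = 4: row 1 has {3,6}; col 3 has {1,2,3,6}; box has {1,2,3,5,6} → only 4 remains.
R2C1 = 1 (sole candidate).
R2C5 = 4 (sole candidate).
R2C6 = 2 (sole candidate).
R3C5 = 5 (sole candidate).
R3C6 = 6 (sole candidate).
R4C3 = 5 (sole candidate).
R4C6 = 4 (sole candidate).
R5C5 = 1 (sole candidate).
R5C6 = 3 (sole candidate).
R6C1 = 4 (sole candidate).
R6C2 = 1 (sole candidate).
R6C6 = 5 (sole candidate).
R1C1 = 5: row 1 has {3,4,6}; col 1 has {1,2,3,4,6}; box has {1,3,4,6} → only 5 remains.
R1C2 = 2: row 1 has {3,4,5,6}; col 2 has {1,3,4,5,6}; box has {1,3,4,5,6} → only 2 remains.
R1C6 = 1: row 1 has {2,3,4,5,6}; col 6 has {2,3,4,5,6}; box has {2,3,4,5,6} → only 1 remains.

524631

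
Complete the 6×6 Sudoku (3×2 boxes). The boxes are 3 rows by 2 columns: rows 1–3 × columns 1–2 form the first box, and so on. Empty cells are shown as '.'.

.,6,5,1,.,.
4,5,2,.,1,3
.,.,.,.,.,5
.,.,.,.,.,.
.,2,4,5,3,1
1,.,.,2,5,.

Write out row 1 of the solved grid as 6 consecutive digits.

365142

R2C4 = 6: row 2 has {1,2,3,4,5}; col 4 has {1,2,5}; box has {1,2,5} → only 6 remains.
R3C3 = 3: row 3 has {5}; col 3 has {2,4,5}; box has {1,2,5,6} → only 3 remains.
R3C4 = 4: row 3 has {3,5}; col 4 has {1,2,5,6}; box has {1,2,3,5,6} → only 4 remains.
R4C4 = 3: row 4 has {}; col 4 has {1,2,4,5,6}; box has {2,4,5} → only 3 remains.
R5C1 = 6: row 5 has {1,2,3,4,5}; col 1 has {1,4}; box has {1,2} → only 6 remains.
R6C3 = 6: row 6 has {1,2,5}; col 3 has {2,3,4,5}; box has {2,3,4,5} → only 6 remains.
R6C6 = 4: row 6 has {1,2,5,6}; col 6 has {1,3,5}; box has {1,3,5} → only 4 remains.
R1C6 = 2: row 1 has {1,5,6}; col 6 has {1,3,4,5}; box has {1,3,5} → only 2 remains.
R3C1 = 2: row 3 has {3,4,5}; col 1 has {1,4,6}; box has {4,5,6} → only 2 remains.
R3C2 = 1: row 3 has {2,3,4,5}; col 2 has {2,5,6}; box has {2,4,5,6} → only 1 remains.
R3C5 = 6: row 3 has {1,2,3,4,5}; col 5 has {1,3,5}; box has {1,2,3,5} → only 6 remains.
R4C1 = 5: row 4 has {3}; col 1 has {1,2,4,6}; box has {1,2,6} → only 5 remains.
R4C2 = 4: row 4 has {3,5}; col 2 has {1,2,5,6}; box has {1,2,5,6} → only 4 remains.
R4C3 = 1: row 4 has {3,4,5}; col 3 has {2,3,4,5,6}; box has {2,3,4,5,6} → only 1 remains.
R4C5 = 2: row 4 has {1,3,4,5}; col 5 has {1,3,5,6}; box has {1,3,4,5} → only 2 remains.
R4C6 = 6: row 4 has {1,2,3,4,5}; col 6 has {1,2,3,4,5}; box has {1,2,3,4,5} → only 6 remains.
R6C2 = 3: row 6 has {1,2,4,5,6}; col 2 has {1,2,4,5,6}; box has {1,2,4,5,6} → only 3 remains.
R1C1 = 3: row 1 has {1,2,5,6}; col 1 has {1,2,4,5,6}; box has {1,2,4,5,6} → only 3 remains.
R1C5 = 4: row 1 has {1,2,3,5,6}; col 5 has {1,2,3,5,6}; box has {1,2,3,5,6} → only 4 remains.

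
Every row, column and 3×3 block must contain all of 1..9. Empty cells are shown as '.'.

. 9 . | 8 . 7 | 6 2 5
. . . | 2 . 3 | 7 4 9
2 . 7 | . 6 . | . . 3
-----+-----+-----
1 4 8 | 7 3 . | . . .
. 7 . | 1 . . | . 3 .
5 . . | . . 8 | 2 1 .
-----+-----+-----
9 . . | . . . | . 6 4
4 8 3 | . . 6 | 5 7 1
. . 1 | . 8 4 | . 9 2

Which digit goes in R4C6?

R1C1 = 3 (sole candidate).
R1C3 = 4 (sole candidate).
R1C5 = 1 (sole candidate).
R2C5 = 5 (sole candidate).
R3C6 = 9 (sole candidate).
R3C8 = 8 (sole candidate).
R4C7 = 9 (sole candidate).
R4C8 = 5 (sole candidate).
R4C9 = 6 (sole candidate).
R5C1 = 6 (sole candidate).
R5C9 = 8 (sole candidate).
R6C2 = 3 (sole candidate).
R6C3 = 9 (sole candidate).
R6C5 = 4 (sole candidate).
R6C9 = 7 (sole candidate).
R8C4 = 9 (sole candidate).
R8C5 = 2 (sole candidate).
R9C1 = 7 (sole candidate).
R9C7 = 3 (sole candidate).
R2C1 = 8 (sole candidate).
R2C3 = 6 (sole candidate).
R3C4 = 4 (sole candidate).
R3C7 = 1 (sole candidate).
R4C6 = 2: row 4 has {1,3,4,5,6,7,8,9}; col 6 has {3,4,6,7,8,9}; box has {1,3,4,7,8} → only 2 remains.

2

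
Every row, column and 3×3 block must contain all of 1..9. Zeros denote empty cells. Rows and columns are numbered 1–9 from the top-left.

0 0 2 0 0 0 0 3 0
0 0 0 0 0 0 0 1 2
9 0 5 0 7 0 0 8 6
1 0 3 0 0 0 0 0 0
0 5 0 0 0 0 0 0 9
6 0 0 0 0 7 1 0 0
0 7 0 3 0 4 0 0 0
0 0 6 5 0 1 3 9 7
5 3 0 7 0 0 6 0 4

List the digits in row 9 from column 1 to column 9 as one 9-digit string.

531789624

R1C9 = 5 (sole candidate).
R3C7 = 4 (sole candidate).
R4C9 = 8 (sole candidate).
R6C9 = 3 (sole candidate).
R7C9 = 1 (sole candidate).
R9C8 = 2: row 9 has {3,4,5,6,7}; col 8 has {1,3,8,9}; box has {1,3,4,6,7,9} → only 2 remains.
R3C2 = 1 (sole candidate).
R3C4 = 2 (sole candidate).
R3C6 = 3 (sole candidate).
R7C8 = 5 (sole candidate).
R6C8 = 4 (sole candidate).
R7C7 = 8 (sole candidate).
R7C1 = 2 (sole candidate).
R7C3 = 9 (sole candidate).
R7C5 = 6 (sole candidate).
R6C3 = 8 (sole candidate).
R6C4 = 9 (sole candidate).
R9C3 = 1: row 9 has {2,3,4,5,6,7}; col 3 has {2,3,5,6,8,9}; box has {2,3,5,6,7,9} → only 1 remains.
R6C2 = 2 (sole candidate).
R6C5 = 5 (sole candidate).
R2C1 = 3 (hidden single in row 2).
R2C6 = 5 (hidden single in row 2).
R4C7 = 5 (hidden single in row 4).
R4C2 = 9 (hidden single in row 4).
R4C8 = 7 (hidden single in row 4).
R5C7 = 2 (sole candidate).
R5C8 = 6 (sole candidate).
R5C6 = 8 (sole candidate).
R9C6 = 9: row 9 has {1,2,3,4,5,6,7}; col 6 has {1,3,4,5,7,8}; box has {1,3,4,5,6,7} → only 9 remains.
R1C6 = 6 (sole candidate).
R4C6 = 2 (sole candidate).
R9C5 = 8: row 9 has {1,2,3,4,5,6,7,9}; col 5 has {5,6,7}; box has {1,3,4,5,6,7,9} → only 8 remains.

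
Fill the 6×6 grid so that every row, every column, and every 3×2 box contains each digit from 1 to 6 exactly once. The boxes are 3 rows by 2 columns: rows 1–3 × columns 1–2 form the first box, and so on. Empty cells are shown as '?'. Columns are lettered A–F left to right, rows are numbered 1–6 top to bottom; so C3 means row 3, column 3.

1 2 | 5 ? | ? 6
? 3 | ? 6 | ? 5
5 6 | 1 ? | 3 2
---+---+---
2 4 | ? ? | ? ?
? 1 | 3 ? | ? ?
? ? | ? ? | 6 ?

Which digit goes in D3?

4

E1 = 4 (sole candidate).
A2 = 4 (sole candidate).
C2 = 2 (sole candidate).
E2 = 1 (sole candidate).
D3 = 4: row 3 has {1,2,3,5,6}; col 4 has {6}; box has {1,2,5,6} → only 4 remains.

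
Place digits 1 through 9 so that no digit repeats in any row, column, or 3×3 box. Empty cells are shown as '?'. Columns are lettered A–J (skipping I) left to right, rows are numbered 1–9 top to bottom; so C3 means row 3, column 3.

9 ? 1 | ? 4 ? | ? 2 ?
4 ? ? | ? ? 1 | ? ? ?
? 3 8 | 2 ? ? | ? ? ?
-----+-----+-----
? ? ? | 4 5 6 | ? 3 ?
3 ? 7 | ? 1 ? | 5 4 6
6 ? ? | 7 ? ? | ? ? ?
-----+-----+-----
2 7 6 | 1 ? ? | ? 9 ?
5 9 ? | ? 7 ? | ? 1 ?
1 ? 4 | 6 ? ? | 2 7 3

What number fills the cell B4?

1

A3 = 7: row 3 has {2,3,8}; col 1 has {1,2,3,4,5,6,9}; box has {1,3,4,8,9} → only 7 remains.
A4 = 8: row 4 has {3,4,5,6}; col 1 has {1,2,3,4,5,6,7,9}; box has {3,6,7} → only 8 remains.
B5 = 2: row 5 has {1,3,4,5,6,7}; col 2 has {3,7,9}; box has {3,6,7,8} → only 2 remains.
H6 = 8: row 6 has {6,7}; col 8 has {1,2,3,4,7,9}; box has {3,4,5,6} → only 8 remains.
C8 = 3: row 8 has {1,5,7,9}; col 3 has {1,4,6,7,8}; box has {1,2,4,5,6,7,9} → only 3 remains.
D8 = 8: row 8 has {1,3,5,7,9}; col 4 has {1,2,4,6,7}; box has {1,6,7} → only 8 remains.
J8 = 4: row 8 has {1,3,5,7,8,9}; col 9 has {3,6}; box has {1,2,3,7,9} → only 4 remains.
B9 = 8: row 9 has {1,2,3,4,6,7}; col 2 has {2,3,7,9}; box has {1,2,3,4,5,6,7,9} → only 8 remains.
E9 = 9: row 9 has {1,2,3,4,6,7,8}; col 5 has {1,4,5,7}; box has {1,6,7,8} → only 9 remains.
F9 = 5: row 9 has {1,2,3,4,6,7,8,9}; col 6 has {1,6}; box has {1,6,7,8,9} → only 5 remains.
E3 = 6: row 3 has {2,3,7,8}; col 5 has {1,4,5,7,9}; box has {1,2,4} → only 6 remains.
F3 = 9: row 3 has {2,3,6,7,8}; col 6 has {1,5,6}; box has {1,2,4,6} → only 9 remains.
H3 = 5: row 3 has {2,3,6,7,8,9}; col 8 has {1,2,3,4,7,8,9}; box has {2} → only 5 remains.
J3 = 1: row 3 has {2,3,5,6,7,8,9}; col 9 has {3,4,6}; box has {2,5} → only 1 remains.
B4 = 1: row 4 has {3,4,5,6,8}; col 2 has {2,3,7,8,9}; box has {2,3,6,7,8} → only 1 remains.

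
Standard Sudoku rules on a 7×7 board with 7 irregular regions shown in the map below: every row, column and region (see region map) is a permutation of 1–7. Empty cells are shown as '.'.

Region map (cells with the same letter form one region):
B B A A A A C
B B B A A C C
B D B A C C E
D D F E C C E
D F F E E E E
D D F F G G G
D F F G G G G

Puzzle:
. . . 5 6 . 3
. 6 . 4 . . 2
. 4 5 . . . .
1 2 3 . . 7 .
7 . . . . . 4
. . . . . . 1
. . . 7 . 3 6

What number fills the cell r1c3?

2

r2c1 = 3 (sole candidate).
r3c1 = 2 (sole candidate).
r3c5 = 1 (sole candidate).
r3c6 = 6 (sole candidate).
r3c7 = 7 (sole candidate).
r4c4 = 6 (sole candidate).
r4c7 = 5 (sole candidate).
r6c4 = 2 (sole candidate).
r7c1 = 5 (sole candidate).
r7c2 = 1 (sole candidate).
r7c3 = 4 (sole candidate).
r7c5 = 2 (sole candidate).
r1c1 = 4 (sole candidate).
r1c2 = 7 (sole candidate).
r2c3 = 1 (sole candidate).
r2c5 = 7 (sole candidate).
r2c6 = 5 (sole candidate).
r3c4 = 3 (sole candidate).
r4c5 = 4 (sole candidate).
r5c2 = 5 (sole candidate).
r5c3 = 6 (sole candidate).
r5c4 = 1 (sole candidate).
r5c5 = 3 (sole candidate).
r5c6 = 2 (sole candidate).
r6c1 = 6 (sole candidate).
r6c2 = 3 (sole candidate).
r6c3 = 7 (sole candidate).
r6c5 = 5 (sole candidate).
r6c6 = 4 (sole candidate).
r1c3 = 2: row 1 has {3,4,5,6,7}; col 3 has {1,3,4,5,6,7}; region has {3,4,5,6,7} → only 2 remains.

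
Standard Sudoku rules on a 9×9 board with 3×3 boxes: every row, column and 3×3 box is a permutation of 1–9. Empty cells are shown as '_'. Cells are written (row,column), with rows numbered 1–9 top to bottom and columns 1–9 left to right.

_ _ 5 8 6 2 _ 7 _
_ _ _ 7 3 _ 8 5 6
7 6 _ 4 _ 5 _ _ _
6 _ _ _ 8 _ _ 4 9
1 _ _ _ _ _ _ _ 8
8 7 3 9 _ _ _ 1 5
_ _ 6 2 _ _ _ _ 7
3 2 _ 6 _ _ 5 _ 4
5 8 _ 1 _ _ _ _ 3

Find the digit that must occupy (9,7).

6

(1,9) = 1: row 1 has {2,5,6,7,8}; col 9 has {3,4,5,6,7,8,9}; box has {5,6,7,8} → only 1 remains.
(3,9) = 2: row 3 has {4,5,6,7}; col 9 has {1,3,4,5,6,7,8,9}; box has {1,5,6,7,8} → only 2 remains.
(4,2) = 5: row 4 has {4,6,8,9}; col 2 has {2,6,7,8}; box has {1,3,6,7,8} → only 5 remains.
(4,3) = 2: row 4 has {4,5,6,8,9}; col 3 has {3,5,6}; box has {1,3,5,6,7,8} → only 2 remains.
(4,4) = 3: row 4 has {2,4,5,6,8,9}; col 4 has {1,2,4,6,7,8,9}; box has {8,9} → only 3 remains.
(4,7) = 7: row 4 has {2,3,4,5,6,8,9}; col 7 has {5,8}; box has {1,4,5,8,9} → only 7 remains.
(5,4) = 5: row 5 has {1,8}; col 4 has {1,2,3,4,6,7,8,9}; box has {3,8,9} → only 5 remains.
(4,6) = 1: row 4 has {2,3,4,5,6,7,8,9}; col 6 has {2,5}; box has {3,5,8,9} → only 1 remains.
(2,6) = 9: row 2 has {3,5,6,7,8}; col 6 has {1,2,5}; box has {2,3,4,5,6,7,8} → only 9 remains.
(3,5) = 1: row 3 has {2,4,5,6,7}; col 5 has {3,6,8}; box has {2,3,4,5,6,7,8,9} → only 1 remains.
(2,1) = 2: in row 2, 2 can only go here (every other open cell in that row sees a 2).
(3,3) = 8: in row 3, 8 can only go here (every other open cell in that row sees an 8).
(7,6) = 3: in row 7, 3 can only go here (every other open cell in that row sees a 3).
(7,5) = 5: in row 7, 5 can only go here (every other open cell in that row sees a 5).
(7,8) = 8: in row 7, 8 can only go here (every other open cell in that row sees an 8).
(8,8) = 9: row 8 has {2,3,4,5,6}; col 8 has {1,4,5,7,8}; box has {3,4,5,7,8} → only 9 remains.
(3,8) = 3: row 3 has {1,2,4,5,6,7,8}; col 8 has {1,4,5,7,8,9}; box has {1,2,5,6,7,8} → only 3 remains.
(7,7) = 1: row 7 has {2,3,5,6,7,8}; col 7 has {5,7,8}; box has {3,4,5,7,8,9} → only 1 remains.
(8,5) = 7: row 8 has {2,3,4,5,6,9}; col 5 has {1,3,5,6,8}; box has {1,2,3,5,6} → only 7 remains.
(8,6) = 8: row 8 has {2,3,4,5,6,7,9}; col 6 has {1,2,3,5,9}; box has {1,2,3,5,6,7} → only 8 remains.
(9,6) = 4: row 9 has {1,3,5,8}; col 6 has {1,2,3,5,8,9}; box has {1,2,3,5,6,7,8} → only 4 remains.
(3,7) = 9: row 3 has {1,2,3,4,5,6,7,8}; col 7 has {1,5,7,8}; box has {1,2,3,5,6,7,8} → only 9 remains.
(6,6) = 6: row 6 has {1,3,5,7,8,9}; col 6 has {1,2,3,4,5,8,9}; box has {1,3,5,8,9} → only 6 remains.
(6,7) = 2: row 6 has {1,3,5,6,7,8,9}; col 7 has {1,5,7,8,9}; box has {1,4,5,7,8,9} → only 2 remains.
(8,3) = 1: row 8 has {2,3,4,5,6,7,8,9}; col 3 has {2,3,5,6,8}; box has {2,3,5,6,8} → only 1 remains.
(9,5) = 9: row 9 has {1,3,4,5,8}; col 5 has {1,3,5,6,7,8}; box has {1,2,3,4,5,6,7,8} → only 9 remains.
(9,7) = 6: row 9 has {1,3,4,5,8,9}; col 7 has {1,2,5,7,8,9}; box has {1,3,4,5,7,8,9} → only 6 remains.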